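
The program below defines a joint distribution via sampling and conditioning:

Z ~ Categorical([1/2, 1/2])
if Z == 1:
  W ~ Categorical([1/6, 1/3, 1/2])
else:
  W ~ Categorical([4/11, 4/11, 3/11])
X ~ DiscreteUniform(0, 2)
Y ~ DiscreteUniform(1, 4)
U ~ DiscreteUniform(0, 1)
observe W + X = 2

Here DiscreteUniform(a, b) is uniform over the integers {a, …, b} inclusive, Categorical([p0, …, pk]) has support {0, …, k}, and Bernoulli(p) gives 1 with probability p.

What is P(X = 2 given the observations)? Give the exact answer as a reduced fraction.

P(X = 2 | obs) = 35/132

Enumerate traces; 48 have nonzero weight after conditioning:
  (Z=0, W=0, X=2, Y=1, U=0) weight 1/132
  (Z=0, W=0, X=2, Y=1, U=1) weight 1/132
  (Z=0, W=0, X=2, Y=2, U=0) weight 1/132
  (Z=0, W=0, X=2, Y=2, U=1) weight 1/132
  (Z=0, W=0, X=2, Y=3, U=0) weight 1/132
  (Z=0, W=0, X=2, Y=3, U=1) weight 1/132
  (Z=0, W=0, X=2, Y=4, U=0) weight 1/132
  (Z=0, W=0, X=2, Y=4, U=1) weight 1/132
  (Z=0, W=1, X=1, Y=1, U=0) weight 1/132
  (Z=0, W=2, X=0, Y=1, U=0) weight 1/176
  … 38 more
Group by X:
  weight(X=0) = 17/132
  weight(X=1) = 23/198
  weight(X=2) = 35/396
Total weight = 17/132 + 23/198 + 35/396 = 1/3
P(X=0 | obs) = 17/132 / 1/3 = 17/44
P(X=1 | obs) = 23/198 / 1/3 = 23/66
P(X=2 | obs) = 35/396 / 1/3 = 35/132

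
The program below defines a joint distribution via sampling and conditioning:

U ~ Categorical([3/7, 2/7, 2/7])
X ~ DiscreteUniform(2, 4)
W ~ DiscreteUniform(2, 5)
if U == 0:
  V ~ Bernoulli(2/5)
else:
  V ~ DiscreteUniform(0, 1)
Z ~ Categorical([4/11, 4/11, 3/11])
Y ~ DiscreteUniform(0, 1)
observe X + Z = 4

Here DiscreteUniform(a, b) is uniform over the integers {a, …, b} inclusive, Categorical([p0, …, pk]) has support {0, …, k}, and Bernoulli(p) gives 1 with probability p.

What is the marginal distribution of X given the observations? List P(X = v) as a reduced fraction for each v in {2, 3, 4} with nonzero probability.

P(X=2) = 3/11, P(X=3) = 4/11, P(X=4) = 4/11

Enumerate traces; 144 have nonzero weight after conditioning:
  (U=0, X=2, W=2, V=0, Z=2, Y=0) weight 9/3080
  (U=0, X=2, W=2, V=0, Z=2, Y=1) weight 9/3080
  (U=0, X=2, W=2, V=1, Z=2, Y=0) weight 3/1540
  (U=0, X=2, W=2, V=1, Z=2, Y=1) weight 3/1540
  (U=0, X=2, W=3, V=0, Z=2, Y=0) weight 9/3080
  (U=0, X=2, W=3, V=0, Z=2, Y=1) weight 9/3080
  (U=0, X=2, W=3, V=1, Z=2, Y=0) weight 3/1540
  (U=0, X=2, W=3, V=1, Z=2, Y=1) weight 3/1540
  (U=0, X=3, W=2, V=0, Z=1, Y=0) weight 3/770
  (U=0, X=4, W=2, V=0, Z=0, Y=0) weight 3/770
  … 134 more
Group by X:
  weight(X=2) = 1/11
  weight(X=3) = 4/33
  weight(X=4) = 4/33
Total weight = 1/11 + 4/33 + 4/33 = 1/3
P(X=2 | obs) = 1/11 / 1/3 = 3/11
P(X=3 | obs) = 4/33 / 1/3 = 4/11
P(X=4 | obs) = 4/33 / 1/3 = 4/11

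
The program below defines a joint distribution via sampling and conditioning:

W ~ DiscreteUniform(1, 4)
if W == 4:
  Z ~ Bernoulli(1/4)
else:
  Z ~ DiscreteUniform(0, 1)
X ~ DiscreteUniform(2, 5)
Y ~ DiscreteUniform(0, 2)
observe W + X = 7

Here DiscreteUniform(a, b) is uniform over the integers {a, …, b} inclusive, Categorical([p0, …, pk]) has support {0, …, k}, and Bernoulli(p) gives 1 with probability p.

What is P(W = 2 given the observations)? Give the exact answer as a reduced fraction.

P(W = 2 | obs) = 1/3

Enumerate traces; 18 have nonzero weight after conditioning:
  (W=2, Z=0, X=5, Y=0) weight 1/96
  (W=2, Z=0, X=5, Y=1) weight 1/96
  (W=2, Z=0, X=5, Y=2) weight 1/96
  (W=2, Z=1, X=5, Y=0) weight 1/96
  (W=2, Z=1, X=5, Y=1) weight 1/96
  (W=2, Z=1, X=5, Y=2) weight 1/96
  (W=3, Z=0, X=4, Y=0) weight 1/96
  (W=3, Z=0, X=4, Y=1) weight 1/96
  (W=4, Z=0, X=3, Y=0) weight 1/64
  … 9 more
Group by W:
  weight(W=2) = 1/16
  weight(W=3) = 1/16
  weight(W=4) = 1/16
Total weight = 1/16 + 1/16 + 1/16 = 3/16
P(W=2 | obs) = 1/16 / 3/16 = 1/3
P(W=3 | obs) = 1/16 / 3/16 = 1/3
P(W=4 | obs) = 1/16 / 3/16 = 1/3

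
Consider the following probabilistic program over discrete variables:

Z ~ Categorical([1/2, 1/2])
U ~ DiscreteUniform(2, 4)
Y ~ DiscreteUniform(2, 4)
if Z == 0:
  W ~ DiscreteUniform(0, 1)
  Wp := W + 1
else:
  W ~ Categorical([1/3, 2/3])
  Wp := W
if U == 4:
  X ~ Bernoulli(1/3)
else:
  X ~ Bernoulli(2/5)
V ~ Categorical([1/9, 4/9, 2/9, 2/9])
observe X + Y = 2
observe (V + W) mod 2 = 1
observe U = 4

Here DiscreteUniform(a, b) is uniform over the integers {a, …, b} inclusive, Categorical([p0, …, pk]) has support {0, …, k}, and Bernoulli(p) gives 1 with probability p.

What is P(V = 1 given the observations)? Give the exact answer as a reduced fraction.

P(V = 1 | obs) = 20/51

Enumerate traces; 8 have nonzero weight after conditioning:
  (Z=0, U=4, Y=2, W=0, X=0, V=1) weight 2/243
  (Z=0, U=4, Y=2, W=0, X=0, V=3) weight 1/243
  (Z=0, U=4, Y=2, W=1, X=0, V=0) weight 1/486
  (Z=0, U=4, Y=2, W=1, X=0, V=2) weight 1/243
  (Z=1, U=4, Y=2, W=0, X=0, V=1) weight 4/729
  (Z=1, U=4, Y=2, W=0, X=0, V=3) weight 2/729
  (Z=1, U=4, Y=2, W=1, X=0, V=0) weight 2/729
  (Z=1, U=4, Y=2, W=1, X=0, V=2) weight 4/729
Group by V:
  weight(V=0) = 7/1458
  weight(V=1) = 10/729
  weight(V=2) = 7/729
  weight(V=3) = 5/729
Total weight = 7/1458 + 10/729 + 7/729 + 5/729 = 17/486
P(V=0 | obs) = 7/1458 / 17/486 = 7/51
P(V=1 | obs) = 10/729 / 17/486 = 20/51
P(V=2 | obs) = 7/729 / 17/486 = 14/51
P(V=3 | obs) = 5/729 / 17/486 = 10/51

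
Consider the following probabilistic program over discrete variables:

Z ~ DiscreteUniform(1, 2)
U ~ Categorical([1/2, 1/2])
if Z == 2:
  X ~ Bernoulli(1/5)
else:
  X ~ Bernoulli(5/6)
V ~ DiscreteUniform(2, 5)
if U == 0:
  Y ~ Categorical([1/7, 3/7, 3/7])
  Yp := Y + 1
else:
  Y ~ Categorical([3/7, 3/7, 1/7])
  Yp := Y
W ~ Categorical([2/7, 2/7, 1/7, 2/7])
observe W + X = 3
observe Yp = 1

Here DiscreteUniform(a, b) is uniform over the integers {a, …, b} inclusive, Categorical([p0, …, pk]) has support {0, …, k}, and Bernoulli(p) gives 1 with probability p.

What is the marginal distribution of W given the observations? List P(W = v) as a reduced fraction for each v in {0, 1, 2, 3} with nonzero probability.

Enumerate traces; 32 have nonzero weight after conditioning:
  (Z=1, U=0, X=0, V=2, Y=0, W=3) weight 1/2352
  (Z=1, U=0, X=0, V=3, Y=0, W=3) weight 1/2352
  (Z=1, U=0, X=0, V=4, Y=0, W=3) weight 1/2352
  (Z=1, U=0, X=0, V=5, Y=0, W=3) weight 1/2352
  (Z=1, U=0, X=1, V=2, Y=0, W=2) weight 5/4704
  (Z=1, U=0, X=1, V=3, Y=0, W=2) weight 5/4704
  (Z=1, U=0, X=1, V=4, Y=0, W=2) weight 5/4704
  (Z=1, U=0, X=1, V=5, Y=0, W=2) weight 5/4704
  … 24 more
Group by W:
  weight(W=2) = 31/1470
  weight(W=3) = 29/735
Total weight = 31/1470 + 29/735 = 89/1470
P(W=2 | obs) = 31/1470 / 89/1470 = 31/89
P(W=3 | obs) = 29/735 / 89/1470 = 58/89

P(W=2) = 31/89, P(W=3) = 58/89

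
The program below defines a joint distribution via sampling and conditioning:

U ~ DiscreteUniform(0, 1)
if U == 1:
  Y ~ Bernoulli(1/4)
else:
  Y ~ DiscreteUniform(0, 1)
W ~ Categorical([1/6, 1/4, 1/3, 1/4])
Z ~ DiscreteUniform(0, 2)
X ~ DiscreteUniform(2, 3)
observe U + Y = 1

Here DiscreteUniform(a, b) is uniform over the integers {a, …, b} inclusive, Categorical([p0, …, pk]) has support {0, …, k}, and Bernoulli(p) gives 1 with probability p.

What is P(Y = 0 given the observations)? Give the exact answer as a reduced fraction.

Enumerate traces; 48 have nonzero weight after conditioning:
  (U=0, Y=1, W=0, Z=0, X=2) weight 1/144
  (U=0, Y=1, W=0, Z=0, X=3) weight 1/144
  (U=0, Y=1, W=0, Z=1, X=2) weight 1/144
  (U=0, Y=1, W=0, Z=1, X=3) weight 1/144
  (U=0, Y=1, W=0, Z=2, X=2) weight 1/144
  (U=0, Y=1, W=0, Z=2, X=3) weight 1/144
  (U=0, Y=1, W=1, Z=0, X=2) weight 1/96
  (U=0, Y=1, W=1, Z=0, X=3) weight 1/96
  (U=1, Y=0, W=0, Z=0, X=2) weight 1/96
  … 39 more
Group by Y:
  weight(Y=0) = 3/8
  weight(Y=1) = 1/4
Total weight = 3/8 + 1/4 = 5/8
P(Y=0 | obs) = 3/8 / 5/8 = 3/5
P(Y=1 | obs) = 1/4 / 5/8 = 2/5

P(Y = 0 | obs) = 3/5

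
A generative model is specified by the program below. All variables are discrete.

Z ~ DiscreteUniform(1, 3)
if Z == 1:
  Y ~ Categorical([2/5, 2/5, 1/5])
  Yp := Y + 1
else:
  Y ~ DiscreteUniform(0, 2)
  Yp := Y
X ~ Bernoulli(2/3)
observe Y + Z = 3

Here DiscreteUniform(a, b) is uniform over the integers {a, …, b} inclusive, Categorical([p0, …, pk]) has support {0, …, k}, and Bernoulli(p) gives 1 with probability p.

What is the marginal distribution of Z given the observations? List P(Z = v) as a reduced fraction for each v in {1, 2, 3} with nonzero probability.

Enumerate traces; 6 have nonzero weight after conditioning:
  (Z=1, Y=2, X=0) weight 1/45
  (Z=1, Y=2, X=1) weight 2/45
  (Z=2, Y=1, X=0) weight 1/27
  (Z=2, Y=1, X=1) weight 2/27
  (Z=3, Y=0, X=0) weight 1/27
  (Z=3, Y=0, X=1) weight 2/27
Group by Z:
  weight(Z=1) = 1/15
  weight(Z=2) = 1/9
  weight(Z=3) = 1/9
Total weight = 1/15 + 1/9 + 1/9 = 13/45
P(Z=1 | obs) = 1/15 / 13/45 = 3/13
P(Z=2 | obs) = 1/9 / 13/45 = 5/13
P(Z=3 | obs) = 1/9 / 13/45 = 5/13

P(Z=1) = 3/13, P(Z=2) = 5/13, P(Z=3) = 5/13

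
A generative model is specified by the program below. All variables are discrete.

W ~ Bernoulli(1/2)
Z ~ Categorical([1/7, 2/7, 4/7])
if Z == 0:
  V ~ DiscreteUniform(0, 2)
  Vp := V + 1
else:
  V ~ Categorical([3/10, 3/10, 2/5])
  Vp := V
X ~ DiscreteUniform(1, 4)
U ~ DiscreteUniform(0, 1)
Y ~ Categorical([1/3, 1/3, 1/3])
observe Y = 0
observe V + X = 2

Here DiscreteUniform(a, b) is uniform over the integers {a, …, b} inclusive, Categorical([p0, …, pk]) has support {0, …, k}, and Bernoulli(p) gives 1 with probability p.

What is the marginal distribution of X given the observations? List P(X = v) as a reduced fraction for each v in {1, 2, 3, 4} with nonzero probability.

P(X=1) = 1/2, P(X=2) = 1/2

Enumerate traces; 24 have nonzero weight after conditioning:
  (W=0, Z=0, V=0, X=2, U=0, Y=0) weight 1/1008
  (W=0, Z=0, V=0, X=2, U=1, Y=0) weight 1/1008
  (W=0, Z=0, V=1, X=1, U=0, Y=0) weight 1/1008
  (W=0, Z=0, V=1, X=1, U=1, Y=0) weight 1/1008
  (W=0, Z=1, V=0, X=2, U=0, Y=0) weight 1/560
  (W=0, Z=1, V=0, X=2, U=1, Y=0) weight 1/560
  (W=0, Z=1, V=1, X=1, U=0, Y=0) weight 1/560
  (W=0, Z=1, V=1, X=1, U=1, Y=0) weight 1/560
  … 16 more
Group by X:
  weight(X=1) = 8/315
  weight(X=2) = 8/315
Total weight = 8/315 + 8/315 = 16/315
P(X=1 | obs) = 8/315 / 16/315 = 1/2
P(X=2 | obs) = 8/315 / 16/315 = 1/2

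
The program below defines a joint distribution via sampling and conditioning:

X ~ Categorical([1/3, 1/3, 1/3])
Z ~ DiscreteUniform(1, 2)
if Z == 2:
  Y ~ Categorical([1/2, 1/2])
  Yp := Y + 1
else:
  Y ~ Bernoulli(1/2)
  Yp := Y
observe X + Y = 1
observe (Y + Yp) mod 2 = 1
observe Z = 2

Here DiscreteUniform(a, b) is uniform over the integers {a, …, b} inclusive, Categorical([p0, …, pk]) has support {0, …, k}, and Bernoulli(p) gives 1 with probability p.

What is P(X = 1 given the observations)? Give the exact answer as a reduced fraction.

P(X = 1 | obs) = 1/2

Enumerate traces; 2 have nonzero weight after conditioning:
  (X=0, Z=2, Y=1) weight 1/12
  (X=1, Z=2, Y=0) weight 1/12
Group by X:
  weight(X=0) = 1/12
  weight(X=1) = 1/12
Total weight = 1/12 + 1/12 = 1/6
P(X=0 | obs) = 1/12 / 1/6 = 1/2
P(X=1 | obs) = 1/12 / 1/6 = 1/2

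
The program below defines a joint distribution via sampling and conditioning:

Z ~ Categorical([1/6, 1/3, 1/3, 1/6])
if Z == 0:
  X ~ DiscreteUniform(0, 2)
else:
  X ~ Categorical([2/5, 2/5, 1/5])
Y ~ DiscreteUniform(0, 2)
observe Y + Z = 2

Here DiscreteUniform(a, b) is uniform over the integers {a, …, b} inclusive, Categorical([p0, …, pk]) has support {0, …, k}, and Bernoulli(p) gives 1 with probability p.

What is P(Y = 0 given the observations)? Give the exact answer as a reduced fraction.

P(Y = 0 | obs) = 2/5

Enumerate traces; 9 have nonzero weight after conditioning:
  (Z=0, X=0, Y=2) weight 1/54
  (Z=0, X=1, Y=2) weight 1/54
  (Z=0, X=2, Y=2) weight 1/54
  (Z=1, X=0, Y=1) weight 2/45
  (Z=1, X=1, Y=1) weight 2/45
  (Z=1, X=2, Y=1) weight 1/45
  (Z=2, X=0, Y=0) weight 2/45
  (Z=2, X=1, Y=0) weight 2/45
  … 1 more
Group by Y:
  weight(Y=0) = 1/9
  weight(Y=1) = 1/9
  weight(Y=2) = 1/18
Total weight = 1/9 + 1/9 + 1/18 = 5/18
P(Y=0 | obs) = 1/9 / 5/18 = 2/5
P(Y=1 | obs) = 1/9 / 5/18 = 2/5
P(Y=2 | obs) = 1/18 / 5/18 = 1/5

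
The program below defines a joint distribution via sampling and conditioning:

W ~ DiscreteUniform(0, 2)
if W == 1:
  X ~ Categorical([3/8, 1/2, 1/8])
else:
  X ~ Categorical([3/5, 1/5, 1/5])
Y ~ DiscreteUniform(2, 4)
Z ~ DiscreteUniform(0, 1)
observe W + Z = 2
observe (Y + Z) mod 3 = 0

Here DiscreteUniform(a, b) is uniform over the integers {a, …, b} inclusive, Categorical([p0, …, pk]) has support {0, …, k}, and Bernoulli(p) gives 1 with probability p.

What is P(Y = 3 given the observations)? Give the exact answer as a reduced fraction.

Enumerate traces; 6 have nonzero weight after conditioning:
  (W=1, X=0, Y=2, Z=1) weight 1/48
  (W=1, X=1, Y=2, Z=1) weight 1/36
  (W=1, X=2, Y=2, Z=1) weight 1/144
  (W=2, X=0, Y=3, Z=0) weight 1/30
  (W=2, X=1, Y=3, Z=0) weight 1/90
  (W=2, X=2, Y=3, Z=0) weight 1/90
Group by Y:
  weight(Y=2) = 1/18
  weight(Y=3) = 1/18
Total weight = 1/18 + 1/18 = 1/9
P(Y=2 | obs) = 1/18 / 1/9 = 1/2
P(Y=3 | obs) = 1/18 / 1/9 = 1/2

P(Y = 3 | obs) = 1/2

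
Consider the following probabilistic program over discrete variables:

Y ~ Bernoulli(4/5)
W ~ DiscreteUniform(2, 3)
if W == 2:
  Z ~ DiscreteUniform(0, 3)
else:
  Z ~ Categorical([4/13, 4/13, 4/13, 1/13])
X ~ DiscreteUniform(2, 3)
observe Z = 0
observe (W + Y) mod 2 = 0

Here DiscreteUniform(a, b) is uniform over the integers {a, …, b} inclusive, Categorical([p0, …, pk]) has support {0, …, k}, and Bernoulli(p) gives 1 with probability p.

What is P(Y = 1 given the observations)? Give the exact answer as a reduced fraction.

P(Y = 1 | obs) = 64/77

Enumerate traces; 4 have nonzero weight after conditioning:
  (Y=0, W=2, Z=0, X=2) weight 1/80
  (Y=0, W=2, Z=0, X=3) weight 1/80
  (Y=1, W=3, Z=0, X=2) weight 4/65
  (Y=1, W=3, Z=0, X=3) weight 4/65
Group by Y:
  weight(Y=0) = 1/40
  weight(Y=1) = 8/65
Total weight = 1/40 + 8/65 = 77/520
P(Y=0 | obs) = 1/40 / 77/520 = 13/77
P(Y=1 | obs) = 8/65 / 77/520 = 64/77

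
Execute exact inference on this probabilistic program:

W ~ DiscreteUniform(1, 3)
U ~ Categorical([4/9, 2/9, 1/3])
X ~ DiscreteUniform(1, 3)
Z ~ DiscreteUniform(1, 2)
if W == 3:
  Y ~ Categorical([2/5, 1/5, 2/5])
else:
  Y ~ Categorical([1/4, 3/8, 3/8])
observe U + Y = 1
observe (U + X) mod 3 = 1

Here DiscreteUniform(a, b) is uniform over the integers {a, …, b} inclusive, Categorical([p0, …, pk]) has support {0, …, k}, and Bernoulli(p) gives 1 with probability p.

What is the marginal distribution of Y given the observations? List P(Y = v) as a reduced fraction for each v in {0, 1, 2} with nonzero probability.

P(Y=0) = 9/28, P(Y=1) = 19/28

Enumerate traces; 12 have nonzero weight after conditioning:
  (W=1, U=0, X=1, Z=1, Y=1) weight 1/108
  (W=1, U=0, X=1, Z=2, Y=1) weight 1/108
  (W=1, U=1, X=3, Z=1, Y=0) weight 1/324
  (W=1, U=1, X=3, Z=2, Y=0) weight 1/324
  (W=2, U=0, X=1, Z=1, Y=1) weight 1/108
  (W=2, U=0, X=1, Z=2, Y=1) weight 1/108
  (W=2, U=1, X=3, Z=1, Y=0) weight 1/324
  (W=2, U=1, X=3, Z=2, Y=0) weight 1/324
  … 4 more
Group by Y:
  weight(Y=0) = 1/45
  weight(Y=1) = 19/405
Total weight = 1/45 + 19/405 = 28/405
P(Y=0 | obs) = 1/45 / 28/405 = 9/28
P(Y=1 | obs) = 19/405 / 28/405 = 19/28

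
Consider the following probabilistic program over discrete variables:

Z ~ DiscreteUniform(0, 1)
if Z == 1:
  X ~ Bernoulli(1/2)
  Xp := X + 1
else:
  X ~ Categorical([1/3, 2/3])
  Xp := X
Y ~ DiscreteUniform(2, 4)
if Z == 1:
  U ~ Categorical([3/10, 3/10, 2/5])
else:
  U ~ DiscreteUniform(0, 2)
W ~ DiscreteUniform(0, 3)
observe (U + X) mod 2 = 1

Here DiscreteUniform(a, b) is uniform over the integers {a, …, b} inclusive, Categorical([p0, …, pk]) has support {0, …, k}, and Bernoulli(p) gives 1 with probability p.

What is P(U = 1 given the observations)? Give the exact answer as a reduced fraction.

P(U = 1 | obs) = 47/190

Enumerate traces; 72 have nonzero weight after conditioning:
  (Z=0, X=0, Y=2, U=1, W=0) weight 1/216
  (Z=0, X=0, Y=2, U=1, W=1) weight 1/216
  (Z=0, X=0, Y=2, U=1, W=2) weight 1/216
  (Z=0, X=0, Y=2, U=1, W=3) weight 1/216
  (Z=0, X=0, Y=3, U=1, W=0) weight 1/216
  (Z=0, X=0, Y=3, U=1, W=1) weight 1/216
  (Z=0, X=0, Y=3, U=1, W=2) weight 1/216
  (Z=0, X=0, Y=3, U=1, W=3) weight 1/216
  (Z=0, X=1, Y=2, U=0, W=0) weight 1/108
  (Z=0, X=1, Y=2, U=2, W=0) weight 1/108
  … 62 more
Group by U:
  weight(U=0) = 67/360
  weight(U=1) = 47/360
  weight(U=2) = 19/90
Total weight = 67/360 + 47/360 + 19/90 = 19/36
P(U=0 | obs) = 67/360 / 19/36 = 67/190
P(U=1 | obs) = 47/360 / 19/36 = 47/190
P(U=2 | obs) = 19/90 / 19/36 = 2/5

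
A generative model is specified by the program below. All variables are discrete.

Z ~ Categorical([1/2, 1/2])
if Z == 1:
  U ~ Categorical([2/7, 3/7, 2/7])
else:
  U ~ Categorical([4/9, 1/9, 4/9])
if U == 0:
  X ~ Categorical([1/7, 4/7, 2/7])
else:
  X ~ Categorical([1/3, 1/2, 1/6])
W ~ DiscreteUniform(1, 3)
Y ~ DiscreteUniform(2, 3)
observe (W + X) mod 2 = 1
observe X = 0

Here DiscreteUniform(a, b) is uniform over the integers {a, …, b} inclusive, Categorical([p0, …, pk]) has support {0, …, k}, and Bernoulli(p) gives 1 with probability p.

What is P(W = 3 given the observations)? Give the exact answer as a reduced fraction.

P(W = 3 | obs) = 1/2

Enumerate traces; 24 have nonzero weight after conditioning:
  (Z=0, U=0, X=0, W=1, Y=2) weight 1/189
  (Z=0, U=0, X=0, W=1, Y=3) weight 1/189
  (Z=0, U=0, X=0, W=3, Y=2) weight 1/189
  (Z=0, U=0, X=0, W=3, Y=3) weight 1/189
  (Z=0, U=1, X=0, W=1, Y=2) weight 1/324
  (Z=0, U=1, X=0, W=1, Y=3) weight 1/324
  (Z=0, U=1, X=0, W=3, Y=2) weight 1/324
  (Z=0, U=1, X=0, W=3, Y=3) weight 1/324
  … 16 more
Group by W:
  weight(W=1) = 349/3969
  weight(W=3) = 349/3969
Total weight = 349/3969 + 349/3969 = 698/3969
P(W=1 | obs) = 349/3969 / 698/3969 = 1/2
P(W=3 | obs) = 349/3969 / 698/3969 = 1/2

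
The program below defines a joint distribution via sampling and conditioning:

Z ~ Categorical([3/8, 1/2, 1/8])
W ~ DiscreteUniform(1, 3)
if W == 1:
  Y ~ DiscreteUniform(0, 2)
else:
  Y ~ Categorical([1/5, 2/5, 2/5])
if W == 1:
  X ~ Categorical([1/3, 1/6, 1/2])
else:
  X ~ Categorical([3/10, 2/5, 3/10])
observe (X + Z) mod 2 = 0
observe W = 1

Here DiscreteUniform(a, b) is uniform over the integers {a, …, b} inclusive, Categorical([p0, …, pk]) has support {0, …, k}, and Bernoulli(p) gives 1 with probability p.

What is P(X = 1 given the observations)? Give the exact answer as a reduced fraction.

P(X = 1 | obs) = 1/6

Enumerate traces; 15 have nonzero weight after conditioning:
  (Z=0, W=1, Y=0, X=0) weight 1/72
  (Z=0, W=1, Y=0, X=2) weight 1/48
  (Z=0, W=1, Y=1, X=0) weight 1/72
  (Z=0, W=1, Y=1, X=2) weight 1/48
  (Z=0, W=1, Y=2, X=0) weight 1/72
  (Z=0, W=1, Y=2, X=2) weight 1/48
  (Z=1, W=1, Y=0, X=1) weight 1/108
  (Z=1, W=1, Y=1, X=1) weight 1/108
  … 7 more
Group by X:
  weight(X=0) = 1/18
  weight(X=1) = 1/36
  weight(X=2) = 1/12
Total weight = 1/18 + 1/36 + 1/12 = 1/6
P(X=0 | obs) = 1/18 / 1/6 = 1/3
P(X=1 | obs) = 1/36 / 1/6 = 1/6
P(X=2 | obs) = 1/12 / 1/6 = 1/2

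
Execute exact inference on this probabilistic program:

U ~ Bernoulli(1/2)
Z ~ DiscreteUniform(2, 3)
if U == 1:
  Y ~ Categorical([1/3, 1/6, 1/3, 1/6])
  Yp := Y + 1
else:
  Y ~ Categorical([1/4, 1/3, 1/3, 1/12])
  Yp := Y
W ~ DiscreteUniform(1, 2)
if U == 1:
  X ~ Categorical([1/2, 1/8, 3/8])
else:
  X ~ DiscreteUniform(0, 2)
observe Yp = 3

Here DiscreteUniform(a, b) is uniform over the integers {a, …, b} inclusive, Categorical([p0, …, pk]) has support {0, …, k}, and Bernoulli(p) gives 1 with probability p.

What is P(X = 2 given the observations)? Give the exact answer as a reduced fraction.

P(X = 2 | obs) = 11/30

Enumerate traces; 24 have nonzero weight after conditioning:
  (U=0, Z=2, Y=3, W=1, X=0) weight 1/288
  (U=0, Z=2, Y=3, W=1, X=1) weight 1/288
  (U=0, Z=2, Y=3, W=1, X=2) weight 1/288
  (U=0, Z=2, Y=3, W=2, X=0) weight 1/288
  (U=0, Z=2, Y=3, W=2, X=1) weight 1/288
  (U=0, Z=2, Y=3, W=2, X=2) weight 1/288
  (U=0, Z=3, Y=3, W=1, X=0) weight 1/288
  (U=0, Z=3, Y=3, W=1, X=1) weight 1/288
  … 16 more
Group by X:
  weight(X=0) = 7/72
  weight(X=1) = 5/144
  weight(X=2) = 11/144
Total weight = 7/72 + 5/144 + 11/144 = 5/24
P(X=0 | obs) = 7/72 / 5/24 = 7/15
P(X=1 | obs) = 5/144 / 5/24 = 1/6
P(X=2 | obs) = 11/144 / 5/24 = 11/30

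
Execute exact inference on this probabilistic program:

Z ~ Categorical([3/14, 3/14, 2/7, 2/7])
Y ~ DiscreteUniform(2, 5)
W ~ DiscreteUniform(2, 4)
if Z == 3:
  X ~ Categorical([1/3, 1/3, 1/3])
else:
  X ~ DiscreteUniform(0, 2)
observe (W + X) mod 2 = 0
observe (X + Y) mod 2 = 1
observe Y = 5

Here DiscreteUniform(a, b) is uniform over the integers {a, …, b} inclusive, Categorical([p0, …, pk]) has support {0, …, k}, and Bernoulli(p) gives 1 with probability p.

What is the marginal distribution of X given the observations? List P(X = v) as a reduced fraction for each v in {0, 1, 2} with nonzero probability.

Enumerate traces; 16 have nonzero weight after conditioning:
  (Z=0, Y=5, W=2, X=0) weight 1/168
  (Z=0, Y=5, W=2, X=2) weight 1/168
  (Z=0, Y=5, W=4, X=0) weight 1/168
  (Z=0, Y=5, W=4, X=2) weight 1/168
  (Z=1, Y=5, W=2, X=0) weight 1/168
  (Z=1, Y=5, W=2, X=2) weight 1/168
  (Z=1, Y=5, W=4, X=0) weight 1/168
  (Z=1, Y=5, W=4, X=2) weight 1/168
  … 8 more
Group by X:
  weight(X=0) = 1/18
  weight(X=2) = 1/18
Total weight = 1/18 + 1/18 = 1/9
P(X=0 | obs) = 1/18 / 1/9 = 1/2
P(X=2 | obs) = 1/18 / 1/9 = 1/2

P(X=0) = 1/2, P(X=2) = 1/2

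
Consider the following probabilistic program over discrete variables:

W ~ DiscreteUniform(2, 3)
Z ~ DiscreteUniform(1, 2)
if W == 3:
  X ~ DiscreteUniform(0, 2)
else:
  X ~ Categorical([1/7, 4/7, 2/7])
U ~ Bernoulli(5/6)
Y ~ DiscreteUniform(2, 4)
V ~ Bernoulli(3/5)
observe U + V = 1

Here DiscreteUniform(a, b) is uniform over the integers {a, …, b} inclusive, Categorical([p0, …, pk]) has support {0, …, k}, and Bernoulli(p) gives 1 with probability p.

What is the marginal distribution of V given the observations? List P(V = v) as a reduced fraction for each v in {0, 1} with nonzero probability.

Enumerate traces; 72 have nonzero weight after conditioning:
  (W=2, Z=1, X=0, U=0, Y=2, V=1) weight 1/840
  (W=2, Z=1, X=0, U=0, Y=3, V=1) weight 1/840
  (W=2, Z=1, X=0, U=0, Y=4, V=1) weight 1/840
  (W=2, Z=1, X=0, U=1, Y=2, V=0) weight 1/252
  (W=2, Z=1, X=0, U=1, Y=3, V=0) weight 1/252
  (W=2, Z=1, X=0, U=1, Y=4, V=0) weight 1/252
  (W=2, Z=1, X=1, U=0, Y=2, V=1) weight 1/210
  (W=2, Z=1, X=1, U=0, Y=3, V=1) weight 1/210
  … 64 more
Group by V:
  weight(V=0) = 1/3
  weight(V=1) = 1/10
Total weight = 1/3 + 1/10 = 13/30
P(V=0 | obs) = 1/3 / 13/30 = 10/13
P(V=1 | obs) = 1/10 / 13/30 = 3/13

P(V=0) = 10/13, P(V=1) = 3/13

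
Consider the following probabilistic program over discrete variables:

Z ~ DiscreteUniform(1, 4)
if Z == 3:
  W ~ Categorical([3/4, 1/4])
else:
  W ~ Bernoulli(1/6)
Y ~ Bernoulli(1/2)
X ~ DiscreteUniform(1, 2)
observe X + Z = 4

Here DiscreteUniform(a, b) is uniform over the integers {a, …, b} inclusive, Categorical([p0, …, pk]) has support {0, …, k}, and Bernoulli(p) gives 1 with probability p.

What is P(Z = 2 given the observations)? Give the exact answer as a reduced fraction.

Enumerate traces; 8 have nonzero weight after conditioning:
  (Z=2, W=0, Y=0, X=2) weight 5/96
  (Z=2, W=0, Y=1, X=2) weight 5/96
  (Z=2, W=1, Y=0, X=2) weight 1/96
  (Z=2, W=1, Y=1, X=2) weight 1/96
  (Z=3, W=0, Y=0, X=1) weight 3/64
  (Z=3, W=0, Y=1, X=1) weight 3/64
  (Z=3, W=1, Y=0, X=1) weight 1/64
  (Z=3, W=1, Y=1, X=1) weight 1/64
Group by Z:
  weight(Z=2) = 1/8
  weight(Z=3) = 1/8
Total weight = 1/8 + 1/8 = 1/4
P(Z=2 | obs) = 1/8 / 1/4 = 1/2
P(Z=3 | obs) = 1/8 / 1/4 = 1/2

P(Z = 2 | obs) = 1/2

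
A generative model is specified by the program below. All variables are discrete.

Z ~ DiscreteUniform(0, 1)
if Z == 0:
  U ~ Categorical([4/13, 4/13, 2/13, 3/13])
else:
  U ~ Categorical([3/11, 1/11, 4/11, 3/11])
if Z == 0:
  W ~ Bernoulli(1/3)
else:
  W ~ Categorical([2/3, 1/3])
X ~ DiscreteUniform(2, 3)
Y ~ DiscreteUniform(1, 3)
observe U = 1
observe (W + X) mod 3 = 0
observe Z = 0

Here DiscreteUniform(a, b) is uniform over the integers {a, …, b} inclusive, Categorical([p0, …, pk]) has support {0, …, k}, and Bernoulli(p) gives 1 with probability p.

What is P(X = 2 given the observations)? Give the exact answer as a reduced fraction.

Enumerate traces; 6 have nonzero weight after conditioning:
  (Z=0, U=1, W=0, X=3, Y=1) weight 2/117
  (Z=0, U=1, W=0, X=3, Y=2) weight 2/117
  (Z=0, U=1, W=0, X=3, Y=3) weight 2/117
  (Z=0, U=1, W=1, X=2, Y=1) weight 1/117
  (Z=0, U=1, W=1, X=2, Y=2) weight 1/117
  (Z=0, U=1, W=1, X=2, Y=3) weight 1/117
Group by X:
  weight(X=2) = 1/39
  weight(X=3) = 2/39
Total weight = 1/39 + 2/39 = 1/13
P(X=2 | obs) = 1/39 / 1/13 = 1/3
P(X=3 | obs) = 2/39 / 1/13 = 2/3

P(X = 2 | obs) = 1/3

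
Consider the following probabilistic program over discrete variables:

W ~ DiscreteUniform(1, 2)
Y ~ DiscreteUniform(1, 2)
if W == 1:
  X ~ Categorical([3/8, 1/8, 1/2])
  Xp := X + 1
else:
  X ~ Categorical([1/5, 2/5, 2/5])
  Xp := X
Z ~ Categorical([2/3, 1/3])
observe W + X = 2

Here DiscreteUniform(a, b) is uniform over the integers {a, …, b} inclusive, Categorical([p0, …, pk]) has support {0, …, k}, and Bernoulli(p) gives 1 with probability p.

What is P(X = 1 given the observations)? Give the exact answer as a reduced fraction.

Enumerate traces; 8 have nonzero weight after conditioning:
  (W=1, Y=1, X=1, Z=0) weight 1/48
  (W=1, Y=1, X=1, Z=1) weight 1/96
  (W=1, Y=2, X=1, Z=0) weight 1/48
  (W=1, Y=2, X=1, Z=1) weight 1/96
  (W=2, Y=1, X=0, Z=0) weight 1/30
  (W=2, Y=1, X=0, Z=1) weight 1/60
  (W=2, Y=2, X=0, Z=0) weight 1/30
  (W=2, Y=2, X=0, Z=1) weight 1/60
Group by X:
  weight(X=0) = 1/10
  weight(X=1) = 1/16
Total weight = 1/10 + 1/16 = 13/80
P(X=0 | obs) = 1/10 / 13/80 = 8/13
P(X=1 | obs) = 1/16 / 13/80 = 5/13

P(X = 1 | obs) = 5/13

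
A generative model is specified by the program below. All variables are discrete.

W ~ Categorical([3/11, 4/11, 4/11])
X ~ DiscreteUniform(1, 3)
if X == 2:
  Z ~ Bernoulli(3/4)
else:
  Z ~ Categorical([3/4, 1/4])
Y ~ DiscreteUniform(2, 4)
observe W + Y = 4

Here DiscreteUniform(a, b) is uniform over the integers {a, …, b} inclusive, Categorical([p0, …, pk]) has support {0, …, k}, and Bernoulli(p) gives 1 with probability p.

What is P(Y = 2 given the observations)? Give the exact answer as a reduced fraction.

Enumerate traces; 18 have nonzero weight after conditioning:
  (W=0, X=1, Z=0, Y=4) weight 1/44
  (W=0, X=1, Z=1, Y=4) weight 1/132
  (W=0, X=2, Z=0, Y=4) weight 1/132
  (W=0, X=2, Z=1, Y=4) weight 1/44
  (W=0, X=3, Z=0, Y=4) weight 1/44
  (W=0, X=3, Z=1, Y=4) weight 1/132
  (W=1, X=1, Z=0, Y=3) weight 1/33
  (W=1, X=1, Z=1, Y=3) weight 1/99
  (W=2, X=1, Z=0, Y=2) weight 1/33
  … 9 more
Group by Y:
  weight(Y=2) = 4/33
  weight(Y=3) = 4/33
  weight(Y=4) = 1/11
Total weight = 4/33 + 4/33 + 1/11 = 1/3
P(Y=2 | obs) = 4/33 / 1/3 = 4/11
P(Y=3 | obs) = 4/33 / 1/3 = 4/11
P(Y=4 | obs) = 1/11 / 1/3 = 3/11

P(Y = 2 | obs) = 4/11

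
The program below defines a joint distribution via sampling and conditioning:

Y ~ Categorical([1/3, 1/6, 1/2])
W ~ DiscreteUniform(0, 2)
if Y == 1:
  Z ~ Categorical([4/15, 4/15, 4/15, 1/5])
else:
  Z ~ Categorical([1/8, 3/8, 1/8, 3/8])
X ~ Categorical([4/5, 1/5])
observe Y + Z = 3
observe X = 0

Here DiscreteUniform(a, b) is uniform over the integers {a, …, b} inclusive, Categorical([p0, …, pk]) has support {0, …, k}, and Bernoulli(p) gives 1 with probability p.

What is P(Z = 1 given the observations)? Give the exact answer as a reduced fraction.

P(Z = 1 | obs) = 135/257

Enumerate traces; 9 have nonzero weight after conditioning:
  (Y=0, W=0, Z=3, X=0) weight 1/30
  (Y=0, W=1, Z=3, X=0) weight 1/30
  (Y=0, W=2, Z=3, X=0) weight 1/30
  (Y=1, W=0, Z=2, X=0) weight 8/675
  (Y=1, W=1, Z=2, X=0) weight 8/675
  (Y=1, W=2, Z=2, X=0) weight 8/675
  (Y=2, W=0, Z=1, X=0) weight 1/20
  (Y=2, W=1, Z=1, X=0) weight 1/20
  … 1 more
Group by Z:
  weight(Z=1) = 3/20
  weight(Z=2) = 8/225
  weight(Z=3) = 1/10
Total weight = 3/20 + 8/225 + 1/10 = 257/900
P(Z=1 | obs) = 3/20 / 257/900 = 135/257
P(Z=2 | obs) = 8/225 / 257/900 = 32/257
P(Z=3 | obs) = 1/10 / 257/900 = 90/257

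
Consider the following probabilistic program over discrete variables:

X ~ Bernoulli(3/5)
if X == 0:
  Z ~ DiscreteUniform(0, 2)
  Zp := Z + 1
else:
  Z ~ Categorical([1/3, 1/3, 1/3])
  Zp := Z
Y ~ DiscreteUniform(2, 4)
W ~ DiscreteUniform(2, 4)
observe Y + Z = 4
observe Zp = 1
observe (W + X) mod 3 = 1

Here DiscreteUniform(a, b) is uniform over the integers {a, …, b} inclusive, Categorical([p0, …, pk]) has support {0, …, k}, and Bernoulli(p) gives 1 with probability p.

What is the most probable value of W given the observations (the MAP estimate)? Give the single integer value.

argmax_v P(W = v | obs) = 3

Enumerate traces; 2 have nonzero weight after conditioning:
  (X=0, Z=0, Y=4, W=4) weight 2/135
  (X=1, Z=1, Y=3, W=3) weight 1/45
Group by W:
  weight(W=3) = 1/45
  weight(W=4) = 2/135
Total weight = 1/45 + 2/135 = 1/27
P(W=3 | obs) = 1/45 / 1/27 = 3/5
P(W=4 | obs) = 2/135 / 1/27 = 2/5
argmax = 3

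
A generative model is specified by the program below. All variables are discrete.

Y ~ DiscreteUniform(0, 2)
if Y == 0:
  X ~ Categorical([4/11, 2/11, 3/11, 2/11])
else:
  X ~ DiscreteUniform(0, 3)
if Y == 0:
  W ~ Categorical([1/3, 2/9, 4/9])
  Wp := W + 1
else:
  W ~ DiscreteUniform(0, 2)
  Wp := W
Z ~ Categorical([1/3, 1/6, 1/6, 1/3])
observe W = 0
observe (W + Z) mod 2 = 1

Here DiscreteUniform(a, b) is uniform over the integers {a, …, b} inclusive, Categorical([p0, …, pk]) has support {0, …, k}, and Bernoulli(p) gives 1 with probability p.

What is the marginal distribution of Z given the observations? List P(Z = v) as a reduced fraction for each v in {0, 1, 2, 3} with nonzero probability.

Enumerate traces; 24 have nonzero weight after conditioning:
  (Y=0, X=0, W=0, Z=1) weight 2/297
  (Y=0, X=0, W=0, Z=3) weight 4/297
  (Y=0, X=1, W=0, Z=1) weight 1/297
  (Y=0, X=1, W=0, Z=3) weight 2/297
  (Y=0, X=2, W=0, Z=1) weight 1/198
  (Y=0, X=2, W=0, Z=3) weight 1/99
  (Y=0, X=3, W=0, Z=1) weight 1/297
  (Y=0, X=3, W=0, Z=3) weight 2/297
  … 16 more
Group by Z:
  weight(Z=1) = 1/18
  weight(Z=3) = 1/9
Total weight = 1/18 + 1/9 = 1/6
P(Z=1 | obs) = 1/18 / 1/6 = 1/3
P(Z=3 | obs) = 1/9 / 1/6 = 2/3

P(Z=1) = 1/3, P(Z=3) = 2/3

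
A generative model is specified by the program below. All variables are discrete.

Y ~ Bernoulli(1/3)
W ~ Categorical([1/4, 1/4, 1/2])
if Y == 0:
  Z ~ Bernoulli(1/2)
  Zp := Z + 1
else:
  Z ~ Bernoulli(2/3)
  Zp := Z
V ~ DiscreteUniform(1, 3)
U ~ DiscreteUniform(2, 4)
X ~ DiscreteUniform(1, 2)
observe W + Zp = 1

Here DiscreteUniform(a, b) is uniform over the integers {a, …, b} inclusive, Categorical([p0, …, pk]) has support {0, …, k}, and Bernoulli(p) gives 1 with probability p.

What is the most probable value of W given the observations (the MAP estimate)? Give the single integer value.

argmax_v P(W = v | obs) = 0

Enumerate traces; 54 have nonzero weight after conditioning:
  (Y=0, W=0, Z=0, V=1, U=2, X=1) weight 1/216
  (Y=0, W=0, Z=0, V=1, U=2, X=2) weight 1/216
  (Y=0, W=0, Z=0, V=1, U=3, X=1) weight 1/216
  (Y=0, W=0, Z=0, V=1, U=3, X=2) weight 1/216
  (Y=0, W=0, Z=0, V=1, U=4, X=1) weight 1/216
  (Y=0, W=0, Z=0, V=1, U=4, X=2) weight 1/216
  (Y=0, W=0, Z=0, V=2, U=2, X=1) weight 1/216
  (Y=0, W=0, Z=0, V=2, U=2, X=2) weight 1/216
  (Y=1, W=1, Z=0, V=1, U=2, X=1) weight 1/648
  … 45 more
Group by W:
  weight(W=0) = 5/36
  weight(W=1) = 1/36
Total weight = 5/36 + 1/36 = 1/6
P(W=0 | obs) = 5/36 / 1/6 = 5/6
P(W=1 | obs) = 1/36 / 1/6 = 1/6
argmax = 0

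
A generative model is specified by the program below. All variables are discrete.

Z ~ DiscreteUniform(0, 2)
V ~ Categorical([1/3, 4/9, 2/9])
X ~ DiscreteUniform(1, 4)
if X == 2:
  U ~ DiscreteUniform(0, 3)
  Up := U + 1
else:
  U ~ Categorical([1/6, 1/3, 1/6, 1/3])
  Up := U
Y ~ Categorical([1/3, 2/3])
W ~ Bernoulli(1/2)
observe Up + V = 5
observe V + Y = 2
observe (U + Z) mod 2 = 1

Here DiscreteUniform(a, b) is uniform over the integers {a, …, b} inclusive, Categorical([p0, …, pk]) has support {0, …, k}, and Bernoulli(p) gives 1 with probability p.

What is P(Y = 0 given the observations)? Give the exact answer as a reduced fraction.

P(Y = 0 | obs) = 9/17

Enumerate traces; 18 have nonzero weight after conditioning:
  (Z=0, V=1, X=2, U=3, Y=1, W=0) weight 1/324
  (Z=0, V=1, X=2, U=3, Y=1, W=1) weight 1/324
  (Z=0, V=2, X=1, U=3, Y=0, W=0) weight 1/972
  (Z=0, V=2, X=1, U=3, Y=0, W=1) weight 1/972
  (Z=0, V=2, X=3, U=3, Y=0, W=0) weight 1/972
  (Z=0, V=2, X=3, U=3, Y=0, W=1) weight 1/972
  (Z=0, V=2, X=4, U=3, Y=0, W=0) weight 1/972
  (Z=0, V=2, X=4, U=3, Y=0, W=1) weight 1/972
  … 10 more
Group by Y:
  weight(Y=0) = 1/72
  weight(Y=1) = 1/81
Total weight = 1/72 + 1/81 = 17/648
P(Y=0 | obs) = 1/72 / 17/648 = 9/17
P(Y=1 | obs) = 1/81 / 17/648 = 8/17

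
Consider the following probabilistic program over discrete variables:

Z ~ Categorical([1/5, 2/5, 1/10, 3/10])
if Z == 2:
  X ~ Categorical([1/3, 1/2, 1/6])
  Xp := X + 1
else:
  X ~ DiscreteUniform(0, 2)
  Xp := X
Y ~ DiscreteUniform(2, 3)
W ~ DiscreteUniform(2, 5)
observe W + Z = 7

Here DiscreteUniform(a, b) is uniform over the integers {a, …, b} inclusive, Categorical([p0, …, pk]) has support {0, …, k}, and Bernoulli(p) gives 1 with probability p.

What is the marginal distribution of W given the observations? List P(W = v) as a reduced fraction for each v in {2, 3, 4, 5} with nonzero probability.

Enumerate traces; 12 have nonzero weight after conditioning:
  (Z=2, X=0, Y=2, W=5) weight 1/240
  (Z=2, X=0, Y=3, W=5) weight 1/240
  (Z=2, X=1, Y=2, W=5) weight 1/160
  (Z=2, X=1, Y=3, W=5) weight 1/160
  (Z=2, X=2, Y=2, W=5) weight 1/480
  (Z=2, X=2, Y=3, W=5) weight 1/480
  (Z=3, X=0, Y=2, W=4) weight 1/80
  (Z=3, X=0, Y=3, W=4) weight 1/80
  … 4 more
Group by W:
  weight(W=4) = 3/40
  weight(W=5) = 1/40
Total weight = 3/40 + 1/40 = 1/10
P(W=4 | obs) = 3/40 / 1/10 = 3/4
P(W=5 | obs) = 1/40 / 1/10 = 1/4

P(W=4) = 3/4, P(W=5) = 1/4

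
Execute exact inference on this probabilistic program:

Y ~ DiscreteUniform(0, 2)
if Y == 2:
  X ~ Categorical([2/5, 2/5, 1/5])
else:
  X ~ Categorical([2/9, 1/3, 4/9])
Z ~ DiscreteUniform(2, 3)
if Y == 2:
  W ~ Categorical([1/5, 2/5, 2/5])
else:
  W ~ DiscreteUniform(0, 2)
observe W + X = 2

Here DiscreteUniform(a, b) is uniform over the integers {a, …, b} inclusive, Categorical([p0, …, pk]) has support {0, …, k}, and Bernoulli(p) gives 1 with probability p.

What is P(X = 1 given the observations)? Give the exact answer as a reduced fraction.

P(X = 1 | obs) = 86/231

Enumerate traces; 18 have nonzero weight after conditioning:
  (Y=0, X=0, Z=2, W=2) weight 1/81
  (Y=0, X=0, Z=3, W=2) weight 1/81
  (Y=0, X=1, Z=2, W=1) weight 1/54
  (Y=0, X=1, Z=3, W=1) weight 1/54
  (Y=0, X=2, Z=2, W=0) weight 2/81
  (Y=0, X=2, Z=3, W=0) weight 2/81
  (Y=1, X=0, Z=2, W=2) weight 1/81
  (Y=1, X=0, Z=3, W=2) weight 1/81
  … 10 more
Group by X:
  weight(X=0) = 208/2025
  weight(X=1) = 86/675
  weight(X=2) = 227/2025
Total weight = 208/2025 + 86/675 + 227/2025 = 77/225
P(X=0 | obs) = 208/2025 / 77/225 = 208/693
P(X=1 | obs) = 86/675 / 77/225 = 86/231
P(X=2 | obs) = 227/2025 / 77/225 = 227/693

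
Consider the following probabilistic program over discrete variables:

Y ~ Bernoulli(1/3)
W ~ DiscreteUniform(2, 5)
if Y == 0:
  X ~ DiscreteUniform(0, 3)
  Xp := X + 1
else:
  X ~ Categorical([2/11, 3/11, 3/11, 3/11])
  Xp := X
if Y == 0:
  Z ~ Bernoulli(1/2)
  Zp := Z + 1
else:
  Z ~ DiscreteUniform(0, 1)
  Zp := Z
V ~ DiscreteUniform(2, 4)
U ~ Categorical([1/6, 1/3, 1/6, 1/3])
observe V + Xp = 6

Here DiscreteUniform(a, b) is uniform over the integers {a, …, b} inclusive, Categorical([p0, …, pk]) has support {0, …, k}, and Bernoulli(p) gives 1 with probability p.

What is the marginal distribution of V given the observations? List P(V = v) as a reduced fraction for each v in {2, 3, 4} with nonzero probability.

Enumerate traces; 160 have nonzero weight after conditioning:
  (Y=0, W=2, X=1, Z=0, V=4, U=0) weight 1/864
  (Y=0, W=2, X=1, Z=0, V=4, U=1) weight 1/432
  (Y=0, W=2, X=1, Z=0, V=4, U=2) weight 1/864
  (Y=0, W=2, X=1, Z=0, V=4, U=3) weight 1/432
  (Y=0, W=2, X=1, Z=1, V=4, U=0) weight 1/864
  (Y=0, W=2, X=1, Z=1, V=4, U=1) weight 1/432
  (Y=0, W=2, X=1, Z=1, V=4, U=2) weight 1/864
  (Y=0, W=2, X=1, Z=1, V=4, U=3) weight 1/432
  (Y=0, W=2, X=2, Z=0, V=3, U=0) weight 1/864
  (Y=0, W=2, X=3, Z=0, V=2, U=0) weight 1/864
  … 150 more
Group by V:
  weight(V=2) = 1/18
  weight(V=3) = 17/198
  weight(V=4) = 17/198
Total weight = 1/18 + 17/198 + 17/198 = 5/22
P(V=2 | obs) = 1/18 / 5/22 = 11/45
P(V=3 | obs) = 17/198 / 5/22 = 17/45
P(V=4 | obs) = 17/198 / 5/22 = 17/45

P(V=2) = 11/45, P(V=3) = 17/45, P(V=4) = 17/45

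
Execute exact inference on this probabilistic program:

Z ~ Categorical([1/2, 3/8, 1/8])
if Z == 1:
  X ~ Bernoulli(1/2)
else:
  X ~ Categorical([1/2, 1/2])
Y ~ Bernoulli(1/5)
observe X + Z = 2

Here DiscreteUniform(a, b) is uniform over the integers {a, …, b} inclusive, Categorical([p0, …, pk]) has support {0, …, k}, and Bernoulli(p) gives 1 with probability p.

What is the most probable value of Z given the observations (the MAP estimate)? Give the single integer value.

argmax_v P(Z = v | obs) = 1

Enumerate traces; 4 have nonzero weight after conditioning:
  (Z=1, X=1, Y=0) weight 3/20
  (Z=1, X=1, Y=1) weight 3/80
  (Z=2, X=0, Y=0) weight 1/20
  (Z=2, X=0, Y=1) weight 1/80
Group by Z:
  weight(Z=1) = 3/16
  weight(Z=2) = 1/16
Total weight = 3/16 + 1/16 = 1/4
P(Z=1 | obs) = 3/16 / 1/4 = 3/4
P(Z=2 | obs) = 1/16 / 1/4 = 1/4
argmax = 1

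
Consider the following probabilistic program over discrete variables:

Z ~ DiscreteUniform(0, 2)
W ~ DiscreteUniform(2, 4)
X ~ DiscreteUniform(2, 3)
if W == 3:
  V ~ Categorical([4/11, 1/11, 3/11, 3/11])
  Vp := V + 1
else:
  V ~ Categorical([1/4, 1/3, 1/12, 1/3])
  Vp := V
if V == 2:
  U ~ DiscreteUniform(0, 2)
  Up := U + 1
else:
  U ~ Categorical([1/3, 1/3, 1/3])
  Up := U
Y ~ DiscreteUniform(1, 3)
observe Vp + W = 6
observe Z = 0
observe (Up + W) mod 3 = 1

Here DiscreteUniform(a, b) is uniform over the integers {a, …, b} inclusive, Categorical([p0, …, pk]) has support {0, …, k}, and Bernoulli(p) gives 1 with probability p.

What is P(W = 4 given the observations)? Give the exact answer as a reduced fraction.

Enumerate traces; 12 have nonzero weight after conditioning:
  (Z=0, W=3, X=2, V=2, U=0, Y=1) weight 1/594
  (Z=0, W=3, X=2, V=2, U=0, Y=2) weight 1/594
  (Z=0, W=3, X=2, V=2, U=0, Y=3) weight 1/594
  (Z=0, W=3, X=3, V=2, U=0, Y=1) weight 1/594
  (Z=0, W=3, X=3, V=2, U=0, Y=2) weight 1/594
  (Z=0, W=3, X=3, V=2, U=0, Y=3) weight 1/594
  (Z=0, W=4, X=2, V=2, U=2, Y=1) weight 1/1944
  (Z=0, W=4, X=2, V=2, U=2, Y=2) weight 1/1944
  … 4 more
Group by W:
  weight(W=3) = 1/99
  weight(W=4) = 1/324
Total weight = 1/99 + 1/324 = 47/3564
P(W=3 | obs) = 1/99 / 47/3564 = 36/47
P(W=4 | obs) = 1/324 / 47/3564 = 11/47

P(W = 4 | obs) = 11/47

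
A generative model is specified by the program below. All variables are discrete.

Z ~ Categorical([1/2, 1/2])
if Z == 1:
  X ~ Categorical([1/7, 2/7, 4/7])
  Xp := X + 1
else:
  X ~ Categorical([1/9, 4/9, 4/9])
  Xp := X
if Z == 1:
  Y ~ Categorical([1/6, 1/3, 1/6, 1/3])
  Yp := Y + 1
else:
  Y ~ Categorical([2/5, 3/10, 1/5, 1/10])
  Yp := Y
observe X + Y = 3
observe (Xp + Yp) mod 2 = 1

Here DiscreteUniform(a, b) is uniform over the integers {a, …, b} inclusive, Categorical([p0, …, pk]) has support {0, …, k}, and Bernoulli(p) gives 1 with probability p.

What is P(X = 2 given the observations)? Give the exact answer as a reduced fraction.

Enumerate traces; 6 have nonzero weight after conditioning:
  (Z=0, X=0, Y=3) weight 1/180
  (Z=0, X=1, Y=2) weight 2/45
  (Z=0, X=2, Y=1) weight 1/15
  (Z=1, X=0, Y=3) weight 1/42
  (Z=1, X=1, Y=2) weight 1/42
  (Z=1, X=2, Y=1) weight 2/21
Group by X:
  weight(X=0) = 37/1260
  weight(X=1) = 43/630
  weight(X=2) = 17/105
Total weight = 37/1260 + 43/630 + 17/105 = 109/420
P(X=0 | obs) = 37/1260 / 109/420 = 37/327
P(X=1 | obs) = 43/630 / 109/420 = 86/327
P(X=2 | obs) = 17/105 / 109/420 = 68/109

P(X = 2 | obs) = 68/109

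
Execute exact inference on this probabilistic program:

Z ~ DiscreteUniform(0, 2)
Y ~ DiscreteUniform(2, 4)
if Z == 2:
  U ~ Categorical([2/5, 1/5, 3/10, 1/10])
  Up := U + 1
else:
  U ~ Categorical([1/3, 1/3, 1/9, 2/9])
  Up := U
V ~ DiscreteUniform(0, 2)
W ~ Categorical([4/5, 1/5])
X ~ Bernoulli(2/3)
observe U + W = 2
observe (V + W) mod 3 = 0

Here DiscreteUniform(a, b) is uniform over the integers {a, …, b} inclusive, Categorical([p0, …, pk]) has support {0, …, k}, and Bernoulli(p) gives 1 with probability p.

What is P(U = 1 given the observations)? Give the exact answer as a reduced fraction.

P(U = 1 | obs) = 39/133

Enumerate traces; 36 have nonzero weight after conditioning:
  (Z=0, Y=2, U=1, V=2, W=1, X=0) weight 1/1215
  (Z=0, Y=2, U=1, V=2, W=1, X=1) weight 2/1215
  (Z=0, Y=2, U=2, V=0, W=0, X=0) weight 4/3645
  (Z=0, Y=2, U=2, V=0, W=0, X=1) weight 8/3645
  (Z=0, Y=3, U=1, V=2, W=1, X=0) weight 1/1215
  (Z=0, Y=3, U=1, V=2, W=1, X=1) weight 2/1215
  (Z=0, Y=3, U=2, V=0, W=0, X=0) weight 4/3645
  (Z=0, Y=3, U=2, V=0, W=0, X=1) weight 8/3645
  … 28 more
Group by U:
  weight(U=1) = 13/675
  weight(U=2) = 94/2025
Total weight = 13/675 + 94/2025 = 133/2025
P(U=1 | obs) = 13/675 / 133/2025 = 39/133
P(U=2 | obs) = 94/2025 / 133/2025 = 94/133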